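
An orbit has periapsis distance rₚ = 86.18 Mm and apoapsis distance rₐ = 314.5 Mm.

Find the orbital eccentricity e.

Convert to SI: rₚ = 86.18 Mm = 8.618e+07 m; rₐ = 314.5 Mm = 3.145e+08 m.
e = (rₐ − rₚ) / (rₐ + rₚ).
e = (3.145e+08 − 8.618e+07) / (3.145e+08 + 8.618e+07) = 2.2832e+08 / 4.0068e+08 ≈ 0.5698.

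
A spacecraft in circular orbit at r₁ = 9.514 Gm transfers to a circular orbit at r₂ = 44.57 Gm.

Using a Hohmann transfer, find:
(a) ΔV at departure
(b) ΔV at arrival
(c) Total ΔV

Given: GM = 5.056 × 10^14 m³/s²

Convert to SI: r₁ = 9.514 Gm = 9.514e+09 m; r₂ = 44.57 Gm = 4.457e+10 m.
Transfer semi-major axis: a_t = (r₁ + r₂)/2 = (9.514e+09 + 4.457e+10)/2 = 2.7042e+10 m.
Circular speeds: v₁ = √(GM/r₁) = 230.527 m/s, v₂ = √(GM/r₂) = 106.508 m/s.
Transfer speeds (vis-viva v² = GM(2/r − 1/a_t)): v₁ᵗ = 295.954 m/s, v₂ᵗ = 63.1749 m/s.
(a) ΔV₁ = |v₁ᵗ − v₁| ≈ 65.43 m/s = 65.43 m/s.
(b) ΔV₂ = |v₂ − v₂ᵗ| ≈ 43.33 m/s = 43.33 m/s.
(c) ΔV_total = ΔV₁ + ΔV₂ ≈ 108.8 m/s = 108.8 m/s.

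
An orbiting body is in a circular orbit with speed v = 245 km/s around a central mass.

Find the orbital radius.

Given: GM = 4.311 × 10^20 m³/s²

Convert to SI: v = 245 km/s = 245000 m/s.
For a circular orbit, v² = GM / r, so r = GM / v².
r = 4.311e+20 / (245000)² m ≈ 7.182e+09 m = 7.182 × 10^9 m.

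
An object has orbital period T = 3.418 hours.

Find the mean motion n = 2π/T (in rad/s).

Convert to SI: T = 3.418 hours = 12304.8 s.
n = 2π / T.
n = 2π / 12304.8 s ≈ 0.0005106 rad/s.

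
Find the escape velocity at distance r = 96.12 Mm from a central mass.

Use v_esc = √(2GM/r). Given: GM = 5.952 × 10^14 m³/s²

Convert to SI: r = 96.12 Mm = 9.612e+07 m.
Escape velocity comes from setting total energy to zero: ½v² − GM/r = 0 ⇒ v_esc = √(2GM / r).
v_esc = √(2 · 5.952e+14 / 9.612e+07) m/s ≈ 3519 m/s = 3.519 km/s.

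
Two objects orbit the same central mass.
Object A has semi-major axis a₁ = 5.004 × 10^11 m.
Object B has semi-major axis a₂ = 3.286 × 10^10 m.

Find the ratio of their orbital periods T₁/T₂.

From Kepler's third law, (T₁/T₂)² = (a₁/a₂)³, so T₁/T₂ = (a₁/a₂)^(3/2).
a₁/a₂ = 5.004e+11 / 3.286e+10 = 15.2282.
T₁/T₂ = (15.2282)^(3/2) ≈ 59.43.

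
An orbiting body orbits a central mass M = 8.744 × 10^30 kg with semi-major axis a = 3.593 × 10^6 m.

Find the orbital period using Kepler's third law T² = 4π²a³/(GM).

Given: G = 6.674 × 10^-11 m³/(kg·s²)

GM = G · M = 6.674e-11 · 8.744e+30 = 5.83575e+20 m³/s².
Kepler's third law: T = 2π √(a³ / GM).
Substituting a = 3.593e+06 m and GM = 5.83575e+20 m³/s²:
T = 2π √((3.593e+06)³ / 5.83575e+20) s
T ≈ 1.771 s = 1.771 seconds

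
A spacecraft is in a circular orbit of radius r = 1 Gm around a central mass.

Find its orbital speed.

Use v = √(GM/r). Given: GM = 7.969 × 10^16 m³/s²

Convert to SI: r = 1 Gm = 1e+09 m.
For a circular orbit, gravity supplies the centripetal force, so v = √(GM / r).
v = √(7.969e+16 / 1e+09) m/s ≈ 8927 m/s = 8.927 km/s.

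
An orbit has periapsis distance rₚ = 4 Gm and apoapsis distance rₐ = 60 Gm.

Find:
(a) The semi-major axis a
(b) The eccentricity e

Convert to SI: rₚ = 4 Gm = 4e+09 m; rₐ = 60 Gm = 6e+10 m.
(a) a = (rₚ + rₐ) / 2 = (4e+09 + 6e+10) / 2 ≈ 3.2e+10 m = 32 Gm.
(b) e = (rₐ − rₚ) / (rₐ + rₚ) = (6e+10 − 4e+09) / (6e+10 + 4e+09) ≈ 0.875.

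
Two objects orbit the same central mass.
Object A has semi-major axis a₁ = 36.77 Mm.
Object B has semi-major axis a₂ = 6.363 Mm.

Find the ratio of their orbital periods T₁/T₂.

Convert to SI: a₁ = 36.77 Mm = 3.677e+07 m; a₂ = 6.363 Mm = 6.363e+06 m.
From Kepler's third law, (T₁/T₂)² = (a₁/a₂)³, so T₁/T₂ = (a₁/a₂)^(3/2).
a₁/a₂ = 3.677e+07 / 6.363e+06 = 5.77872.
T₁/T₂ = (5.77872)^(3/2) ≈ 13.89.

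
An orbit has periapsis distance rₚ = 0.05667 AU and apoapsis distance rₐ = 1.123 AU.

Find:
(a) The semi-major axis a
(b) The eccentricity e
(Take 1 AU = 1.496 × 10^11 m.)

Convert to SI: rₚ = 0.05667 AU = 8.47783e+09 m; rₐ = 1.123 AU = 1.68001e+11 m.
(a) a = (rₚ + rₐ) / 2 = (8.47783e+09 + 1.68001e+11) / 2 ≈ 8.824e+10 m = 0.5898 AU.
(b) e = (rₐ − rₚ) / (rₐ + rₚ) = (1.68001e+11 − 8.47783e+09) / (1.68001e+11 + 8.47783e+09) ≈ 0.9039.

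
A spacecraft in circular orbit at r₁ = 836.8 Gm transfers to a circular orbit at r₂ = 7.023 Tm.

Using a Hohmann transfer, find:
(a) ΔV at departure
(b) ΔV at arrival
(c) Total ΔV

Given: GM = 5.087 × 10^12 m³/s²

Convert to SI: r₁ = 836.8 Gm = 8.368e+11 m; r₂ = 7.023 Tm = 7.023e+12 m.
Transfer semi-major axis: a_t = (r₁ + r₂)/2 = (8.368e+11 + 7.023e+12)/2 = 3.9299e+12 m.
Circular speeds: v₁ = √(GM/r₁) = 2.46559 m/s, v₂ = √(GM/r₂) = 0.851078 m/s.
Transfer speeds (vis-viva v² = GM(2/r − 1/a_t)): v₁ᵗ = 3.29603 m/s, v₂ᵗ = 0.392726 m/s.
(a) ΔV₁ = |v₁ᵗ − v₁| ≈ 0.8304 m/s = 0.8304 m/s.
(b) ΔV₂ = |v₂ − v₂ᵗ| ≈ 0.4584 m/s = 0.4584 m/s.
(c) ΔV_total = ΔV₁ + ΔV₂ ≈ 1.289 m/s = 1.289 m/s.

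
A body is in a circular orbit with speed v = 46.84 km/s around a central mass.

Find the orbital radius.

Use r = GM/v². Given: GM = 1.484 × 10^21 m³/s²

Convert to SI: v = 46.84 km/s = 46840 m/s.
For a circular orbit, v² = GM / r, so r = GM / v².
r = 1.484e+21 / (46840)² m ≈ 6.764e+11 m = 676.4 Gm.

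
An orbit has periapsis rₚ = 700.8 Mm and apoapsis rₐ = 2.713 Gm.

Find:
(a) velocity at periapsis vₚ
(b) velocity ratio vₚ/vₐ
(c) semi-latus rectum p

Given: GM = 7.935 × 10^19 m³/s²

Convert to SI: rₚ = 700.8 Mm = 7.008e+08 m; rₐ = 2.713 Gm = 2.713e+09 m.
(a) With a = (rₚ + rₐ)/2 = 1.7069e+09 m, vₚ = √(GM (2/rₚ − 1/a)) = √(7.935e+19 · (2/7.008e+08 − 1/1.7069e+09)) m/s ≈ 4.242e+05 m/s
(b) Conservation of angular momentum (rₚvₚ = rₐvₐ) gives vₚ/vₐ = rₐ/rₚ = 2.713e+09/7.008e+08 ≈ 3.871
(c) From a = (rₚ + rₐ)/2 = 1.7069e+09 m and e = (rₐ − rₚ)/(rₐ + rₚ) = 0.589431, p = a(1 − e²) = 1.7069e+09 · (1 − (0.589431)²) ≈ 1.114e+09 m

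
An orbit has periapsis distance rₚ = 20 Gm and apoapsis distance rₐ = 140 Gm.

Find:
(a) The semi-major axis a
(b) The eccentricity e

Convert to SI: rₚ = 20 Gm = 2e+10 m; rₐ = 140 Gm = 1.4e+11 m.
(a) a = (rₚ + rₐ) / 2 = (2e+10 + 1.4e+11) / 2 ≈ 8e+10 m = 80 Gm.
(b) e = (rₐ − rₚ) / (rₐ + rₚ) = (1.4e+11 − 2e+10) / (1.4e+11 + 2e+10) ≈ 0.75.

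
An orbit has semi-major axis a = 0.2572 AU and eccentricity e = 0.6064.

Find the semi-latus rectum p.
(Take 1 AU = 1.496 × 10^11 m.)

Convert to SI: a = 0.2572 AU = 3.84771e+10 m.
p = a (1 − e²).
p = 3.84771e+10 · (1 − (0.6064)²) = 3.84771e+10 · 0.632279 ≈ 2.433e+10 m = 0.1626 AU.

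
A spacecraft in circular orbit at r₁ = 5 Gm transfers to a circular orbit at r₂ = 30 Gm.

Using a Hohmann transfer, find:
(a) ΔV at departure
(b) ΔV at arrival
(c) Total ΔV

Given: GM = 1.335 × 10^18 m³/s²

Convert to SI: r₁ = 5 Gm = 5e+09 m; r₂ = 30 Gm = 3e+10 m.
Transfer semi-major axis: a_t = (r₁ + r₂)/2 = (5e+09 + 3e+10)/2 = 1.75e+10 m.
Circular speeds: v₁ = √(GM/r₁) = 16340.1 m/s, v₂ = √(GM/r₂) = 6670.83 m/s.
Transfer speeds (vis-viva v² = GM(2/r − 1/a_t)): v₁ᵗ = 21394.3 m/s, v₂ᵗ = 3565.71 m/s.
(a) ΔV₁ = |v₁ᵗ − v₁| ≈ 5054 m/s = 5.054 km/s.
(b) ΔV₂ = |v₂ − v₂ᵗ| ≈ 3105 m/s = 3.105 km/s.
(c) ΔV_total = ΔV₁ + ΔV₂ ≈ 8159 m/s = 8.159 km/s.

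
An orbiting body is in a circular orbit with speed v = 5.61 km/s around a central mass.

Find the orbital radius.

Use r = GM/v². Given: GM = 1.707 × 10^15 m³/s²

Convert to SI: v = 5.61 km/s = 5610 m/s.
For a circular orbit, v² = GM / r, so r = GM / v².
r = 1.707e+15 / (5610)² m ≈ 5.424e+07 m = 54.24 Mm.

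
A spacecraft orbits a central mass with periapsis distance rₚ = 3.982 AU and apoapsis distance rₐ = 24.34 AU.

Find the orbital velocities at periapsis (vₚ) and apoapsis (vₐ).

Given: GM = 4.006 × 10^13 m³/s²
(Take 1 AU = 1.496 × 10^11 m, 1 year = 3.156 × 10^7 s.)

Convert to SI: rₚ = 3.982 AU = 5.95707e+11 m; rₐ = 24.34 AU = 3.64126e+12 m.
Use the vis-viva equation v² = GM(2/r − 1/a) with a = (rₚ + rₐ)/2 = (5.95707e+11 + 3.64126e+12)/2 = 2.11849e+12 m.
vₚ = √(GM · (2/rₚ − 1/a)) = √(4.006e+13 · (2/5.95707e+11 − 1/2.11849e+12)) m/s ≈ 10.75 m/s = 0.002268 AU/year.
vₐ = √(GM · (2/rₐ − 1/a)) = √(4.006e+13 · (2/3.64126e+12 − 1/2.11849e+12)) m/s ≈ 1.759 m/s = 0.0003711 AU/year.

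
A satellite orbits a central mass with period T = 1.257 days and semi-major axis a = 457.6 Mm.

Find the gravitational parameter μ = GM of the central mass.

Convert to SI: T = 1.257 days = 108605 s; a = 457.6 Mm = 4.576e+08 m.
GM = 4π² · a³ / T².
GM = 4π² · (4.576e+08)³ / (108605)² m³/s² ≈ 3.207e+17 m³/s² = 3.207 × 10^17 m³/s².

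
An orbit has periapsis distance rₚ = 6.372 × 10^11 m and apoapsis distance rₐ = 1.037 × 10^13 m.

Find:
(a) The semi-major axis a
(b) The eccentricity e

(a) a = (rₚ + rₐ) / 2 = (6.372e+11 + 1.037e+13) / 2 ≈ 5.504e+12 m = 5.504 × 10^12 m.
(b) e = (rₐ − rₚ) / (rₐ + rₚ) = (1.037e+13 − 6.372e+11) / (1.037e+13 + 6.372e+11) ≈ 0.8842.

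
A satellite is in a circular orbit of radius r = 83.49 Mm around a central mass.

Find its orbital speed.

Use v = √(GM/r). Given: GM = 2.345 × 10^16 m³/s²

Convert to SI: r = 83.49 Mm = 8.349e+07 m.
For a circular orbit, gravity supplies the centripetal force, so v = √(GM / r).
v = √(2.345e+16 / 8.349e+07) m/s ≈ 1.676e+04 m/s = 16.76 km/s.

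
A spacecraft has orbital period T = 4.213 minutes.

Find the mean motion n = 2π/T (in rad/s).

Convert to SI: T = 4.213 minutes = 252.78 s.
n = 2π / T.
n = 2π / 252.78 s ≈ 0.02486 rad/s.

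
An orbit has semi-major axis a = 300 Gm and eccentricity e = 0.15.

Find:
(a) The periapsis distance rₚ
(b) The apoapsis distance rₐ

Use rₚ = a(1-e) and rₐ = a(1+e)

Convert to SI: a = 300 Gm = 3e+11 m.
(a) rₚ = a(1 − e) = 3e+11 · (1 − 0.15) = 3e+11 · 0.85 ≈ 2.55e+11 m = 255 Gm.
(b) rₐ = a(1 + e) = 3e+11 · (1 + 0.15) = 3e+11 · 1.15 ≈ 3.45e+11 m = 345 Gm.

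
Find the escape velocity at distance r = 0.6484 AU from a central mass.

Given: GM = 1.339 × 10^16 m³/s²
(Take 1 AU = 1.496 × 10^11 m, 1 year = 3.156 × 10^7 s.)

Convert to SI: r = 0.6484 AU = 9.70006e+10 m.
Escape velocity comes from setting total energy to zero: ½v² − GM/r = 0 ⇒ v_esc = √(2GM / r).
v_esc = √(2 · 1.339e+16 / 9.70006e+10) m/s ≈ 525.4 m/s = 0.1108 AU/year.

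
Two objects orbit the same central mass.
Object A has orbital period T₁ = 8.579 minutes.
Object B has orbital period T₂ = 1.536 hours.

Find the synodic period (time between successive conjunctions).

Convert to SI: T₁ = 8.579 minutes = 514.74 s; T₂ = 1.536 hours = 5529.6 s.
T_syn = |T₁ · T₂ / (T₁ − T₂)|.
T_syn = |514.74 · 5529.6 / (514.74 − 5529.6)| s ≈ 567.6 s = 9.46 minutes.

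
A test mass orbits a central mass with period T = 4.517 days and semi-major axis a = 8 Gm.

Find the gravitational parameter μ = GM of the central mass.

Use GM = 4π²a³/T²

Convert to SI: T = 4.517 days = 390269 s; a = 8 Gm = 8e+09 m.
GM = 4π² · a³ / T².
GM = 4π² · (8e+09)³ / (390269)² m³/s² ≈ 1.327e+20 m³/s² = 1.327 × 10^20 m³/s².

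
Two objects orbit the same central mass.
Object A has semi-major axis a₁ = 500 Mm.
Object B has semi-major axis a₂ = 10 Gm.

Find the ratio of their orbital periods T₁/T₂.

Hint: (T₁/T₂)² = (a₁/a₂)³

Convert to SI: a₁ = 500 Mm = 5e+08 m; a₂ = 10 Gm = 1e+10 m.
From Kepler's third law, (T₁/T₂)² = (a₁/a₂)³, so T₁/T₂ = (a₁/a₂)^(3/2).
a₁/a₂ = 5e+08 / 1e+10 = 0.05.
T₁/T₂ = (0.05)^(3/2) ≈ 0.01118.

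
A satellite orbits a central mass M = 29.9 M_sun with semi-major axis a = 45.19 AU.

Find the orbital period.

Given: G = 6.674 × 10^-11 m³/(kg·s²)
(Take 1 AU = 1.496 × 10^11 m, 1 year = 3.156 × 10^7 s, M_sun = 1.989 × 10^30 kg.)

Convert to SI: a = 45.19 AU = 6.76042e+12 m; M = 29.9 M_sun = 5.94711e+31 kg.
GM = G · M = 6.674e-11 · 5.94711e+31 = 3.9691e+21 m³/s².
Kepler's third law: T = 2π √(a³ / GM).
Substituting a = 6.76042e+12 m and GM = 3.9691e+21 m³/s²:
T = 2π √((6.76042e+12)³ / 3.9691e+21) s
T ≈ 1.753e+09 s = 55.55 years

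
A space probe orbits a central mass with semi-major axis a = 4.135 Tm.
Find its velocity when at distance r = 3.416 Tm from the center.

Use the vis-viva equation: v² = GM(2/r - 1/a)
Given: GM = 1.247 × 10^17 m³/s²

Convert to SI: a = 4.135 Tm = 4.135e+12 m; r = 3.416 Tm = 3.416e+12 m.
Vis-viva: v = √(GM · (2/r − 1/a)).
2/r − 1/a = 2/3.416e+12 − 1/4.135e+12 = 3.43642e-13 m⁻¹.
v = √(1.247e+17 · 3.43642e-13) m/s ≈ 207 m/s = 207 m/s.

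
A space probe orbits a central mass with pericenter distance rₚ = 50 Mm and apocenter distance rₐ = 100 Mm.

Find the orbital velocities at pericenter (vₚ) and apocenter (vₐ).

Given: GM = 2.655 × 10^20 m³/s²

Convert to SI: rₚ = 50 Mm = 5e+07 m; rₐ = 100 Mm = 1e+08 m.
Use the vis-viva equation v² = GM(2/r − 1/a) with a = (rₚ + rₐ)/2 = (5e+07 + 1e+08)/2 = 7.5e+07 m.
vₚ = √(GM · (2/rₚ − 1/a)) = √(2.655e+20 · (2/5e+07 − 1/7.5e+07)) m/s ≈ 2.661e+06 m/s = 2661 km/s.
vₐ = √(GM · (2/rₐ − 1/a)) = √(2.655e+20 · (2/1e+08 − 1/7.5e+07)) m/s ≈ 1.33e+06 m/s = 1330 km/s.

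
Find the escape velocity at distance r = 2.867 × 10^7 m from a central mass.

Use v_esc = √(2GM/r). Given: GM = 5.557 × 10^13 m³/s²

Escape velocity comes from setting total energy to zero: ½v² − GM/r = 0 ⇒ v_esc = √(2GM / r).
v_esc = √(2 · 5.557e+13 / 2.867e+07) m/s ≈ 1969 m/s = 1.969 km/s.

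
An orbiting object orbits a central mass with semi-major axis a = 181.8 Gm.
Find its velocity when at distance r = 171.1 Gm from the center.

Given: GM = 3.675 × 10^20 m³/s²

Convert to SI: a = 181.8 Gm = 1.818e+11 m; r = 171.1 Gm = 1.711e+11 m.
Vis-viva: v = √(GM · (2/r − 1/a)).
2/r − 1/a = 2/1.711e+11 − 1/1.818e+11 = 6.18852e-12 m⁻¹.
v = √(3.675e+20 · 6.18852e-12) m/s ≈ 4.769e+04 m/s = 47.69 km/s.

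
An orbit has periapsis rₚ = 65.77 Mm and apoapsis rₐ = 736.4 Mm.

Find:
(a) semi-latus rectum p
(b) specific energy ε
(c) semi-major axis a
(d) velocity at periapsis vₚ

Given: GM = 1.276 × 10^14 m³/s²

Convert to SI: rₚ = 65.77 Mm = 6.577e+07 m; rₐ = 736.4 Mm = 7.364e+08 m.
(a) From a = (rₚ + rₐ)/2 = 4.01085e+08 m and e = (rₐ − rₚ)/(rₐ + rₚ) = 0.83602, p = a(1 − e²) = 4.01085e+08 · (1 − (0.83602)²) ≈ 1.208e+08 m
(b) With a = (rₚ + rₐ)/2 = 4.01085e+08 m, ε = −GM/(2a) = −1.276e+14/(2 · 4.01085e+08) J/kg ≈ -1.591e+05 J/kg
(c) a = (rₚ + rₐ)/2 = (6.577e+07 + 7.364e+08)/2 ≈ 4.011e+08 m
(d) With a = (rₚ + rₐ)/2 = 4.01085e+08 m, vₚ = √(GM (2/rₚ − 1/a)) = √(1.276e+14 · (2/6.577e+07 − 1/4.01085e+08)) m/s ≈ 1887 m/s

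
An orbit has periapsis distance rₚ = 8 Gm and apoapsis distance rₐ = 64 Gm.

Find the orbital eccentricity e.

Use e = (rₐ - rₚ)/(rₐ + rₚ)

Convert to SI: rₚ = 8 Gm = 8e+09 m; rₐ = 64 Gm = 6.4e+10 m.
e = (rₐ − rₚ) / (rₐ + rₚ).
e = (6.4e+10 − 8e+09) / (6.4e+10 + 8e+09) = 5.6e+10 / 7.2e+10 ≈ 0.7778.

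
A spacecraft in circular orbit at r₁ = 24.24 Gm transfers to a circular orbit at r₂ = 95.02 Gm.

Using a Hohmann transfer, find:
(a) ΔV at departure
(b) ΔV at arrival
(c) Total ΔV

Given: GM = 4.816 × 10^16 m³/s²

Convert to SI: r₁ = 24.24 Gm = 2.424e+10 m; r₂ = 95.02 Gm = 9.502e+10 m.
Transfer semi-major axis: a_t = (r₁ + r₂)/2 = (2.424e+10 + 9.502e+10)/2 = 5.963e+10 m.
Circular speeds: v₁ = √(GM/r₁) = 1409.54 m/s, v₂ = √(GM/r₂) = 711.927 m/s.
Transfer speeds (vis-viva v² = GM(2/r − 1/a_t)): v₁ᵗ = 1779.31 m/s, v₂ᵗ = 453.91 m/s.
(a) ΔV₁ = |v₁ᵗ − v₁| ≈ 369.8 m/s = 369.8 m/s.
(b) ΔV₂ = |v₂ − v₂ᵗ| ≈ 258 m/s = 258 m/s.
(c) ΔV_total = ΔV₁ + ΔV₂ ≈ 627.8 m/s = 627.8 m/s.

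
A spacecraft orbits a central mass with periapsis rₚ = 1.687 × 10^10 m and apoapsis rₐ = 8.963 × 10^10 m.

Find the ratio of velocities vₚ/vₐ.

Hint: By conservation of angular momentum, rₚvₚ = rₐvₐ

Conservation of angular momentum gives rₚvₚ = rₐvₐ, so vₚ/vₐ = rₐ/rₚ.
vₚ/vₐ = 8.963e+10 / 1.687e+10 ≈ 5.313.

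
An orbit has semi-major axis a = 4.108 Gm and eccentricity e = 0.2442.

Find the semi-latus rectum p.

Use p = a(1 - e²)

Convert to SI: a = 4.108 Gm = 4.108e+09 m.
p = a (1 − e²).
p = 4.108e+09 · (1 − (0.2442)²) = 4.108e+09 · 0.940366 ≈ 3.863e+09 m = 3.863 Gm.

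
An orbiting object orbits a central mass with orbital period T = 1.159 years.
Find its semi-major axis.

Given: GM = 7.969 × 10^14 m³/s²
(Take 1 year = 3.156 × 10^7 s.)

Convert to SI: T = 1.159 years = 3.6578e+07 s.
Invert Kepler's third law: a = (GM · T² / (4π²))^(1/3).
Substituting T = 3.6578e+07 s and GM = 7.969e+14 m³/s²:
a = (7.969e+14 · (3.6578e+07)² / (4π²))^(1/3) m
a ≈ 3e+09 m = 3 Gm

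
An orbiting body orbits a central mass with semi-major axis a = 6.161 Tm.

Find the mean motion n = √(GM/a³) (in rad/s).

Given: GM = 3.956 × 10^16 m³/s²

Convert to SI: a = 6.161 Tm = 6.161e+12 m.
n = √(GM / a³).
n = √(3.956e+16 / (6.161e+12)³) rad/s ≈ 1.301e-11 rad/s.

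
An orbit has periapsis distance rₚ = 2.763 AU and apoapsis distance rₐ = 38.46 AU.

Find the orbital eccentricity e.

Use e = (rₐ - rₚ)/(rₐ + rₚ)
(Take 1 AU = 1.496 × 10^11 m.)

Convert to SI: rₚ = 2.763 AU = 4.13345e+11 m; rₐ = 38.46 AU = 5.75362e+12 m.
e = (rₐ − rₚ) / (rₐ + rₚ).
e = (5.75362e+12 − 4.13345e+11) / (5.75362e+12 + 4.13345e+11) = 5.34027e+12 / 6.16696e+12 ≈ 0.8659.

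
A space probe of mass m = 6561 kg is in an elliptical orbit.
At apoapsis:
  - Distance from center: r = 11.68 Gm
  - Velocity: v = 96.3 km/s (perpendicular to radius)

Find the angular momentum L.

Convert to SI: r = 11.68 Gm = 1.168e+10 m; v = 96.3 km/s = 96300 m/s.
Since v is perpendicular to r, L = m · v · r.
L = 6561 · 96300 · 1.168e+10 kg·m²/s ≈ 7.38e+18 kg·m²/s.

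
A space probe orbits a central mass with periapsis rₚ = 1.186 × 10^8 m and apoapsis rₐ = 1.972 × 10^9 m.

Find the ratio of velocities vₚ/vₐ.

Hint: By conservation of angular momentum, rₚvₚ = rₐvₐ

Conservation of angular momentum gives rₚvₚ = rₐvₐ, so vₚ/vₐ = rₐ/rₚ.
vₚ/vₐ = 1.972e+09 / 1.186e+08 ≈ 16.63.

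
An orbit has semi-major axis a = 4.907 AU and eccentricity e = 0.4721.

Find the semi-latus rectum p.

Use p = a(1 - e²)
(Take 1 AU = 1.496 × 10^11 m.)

Convert to SI: a = 4.907 AU = 7.34087e+11 m.
p = a (1 − e²).
p = 7.34087e+11 · (1 − (0.4721)²) = 7.34087e+11 · 0.777122 ≈ 5.705e+11 m = 3.813 AU.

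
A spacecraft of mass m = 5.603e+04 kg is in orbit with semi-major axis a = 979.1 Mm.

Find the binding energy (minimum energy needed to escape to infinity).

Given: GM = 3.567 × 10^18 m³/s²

Convert to SI: a = 979.1 Mm = 9.791e+08 m.
Total orbital energy is E = −GMm/(2a); binding energy is E_bind = −E = GMm/(2a).
E_bind = 3.567e+18 · 5.603e+04 / (2 · 9.791e+08) J ≈ 1.021e+14 J = 102.1 TJ.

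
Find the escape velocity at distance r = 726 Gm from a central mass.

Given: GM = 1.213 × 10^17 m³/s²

Convert to SI: r = 726 Gm = 7.26e+11 m.
Escape velocity comes from setting total energy to zero: ½v² − GM/r = 0 ⇒ v_esc = √(2GM / r).
v_esc = √(2 · 1.213e+17 / 7.26e+11) m/s ≈ 578.1 m/s = 578.1 m/s.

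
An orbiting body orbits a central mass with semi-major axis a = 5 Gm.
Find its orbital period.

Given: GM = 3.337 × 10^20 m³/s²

Convert to SI: a = 5 Gm = 5e+09 m.
Kepler's third law: T = 2π √(a³ / GM).
Substituting a = 5e+09 m and GM = 3.337e+20 m³/s²:
T = 2π √((5e+09)³ / 3.337e+20) s
T ≈ 1.216e+05 s = 1.407 days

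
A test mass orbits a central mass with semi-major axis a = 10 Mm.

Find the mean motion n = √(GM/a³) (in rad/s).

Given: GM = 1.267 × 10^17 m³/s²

Convert to SI: a = 10 Mm = 1e+07 m.
n = √(GM / a³).
n = √(1.267e+17 / (1e+07)³) rad/s ≈ 0.01126 rad/s.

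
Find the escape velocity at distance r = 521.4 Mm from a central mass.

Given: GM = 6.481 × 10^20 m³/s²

Convert to SI: r = 521.4 Mm = 5.214e+08 m.
Escape velocity comes from setting total energy to zero: ½v² − GM/r = 0 ⇒ v_esc = √(2GM / r).
v_esc = √(2 · 6.481e+20 / 5.214e+08) m/s ≈ 1.577e+06 m/s = 1577 km/s.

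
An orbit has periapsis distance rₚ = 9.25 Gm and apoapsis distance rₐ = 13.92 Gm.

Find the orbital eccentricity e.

Convert to SI: rₚ = 9.25 Gm = 9.25e+09 m; rₐ = 13.92 Gm = 1.392e+10 m.
e = (rₐ − rₚ) / (rₐ + rₚ).
e = (1.392e+10 − 9.25e+09) / (1.392e+10 + 9.25e+09) = 4.67e+09 / 2.317e+10 ≈ 0.2016.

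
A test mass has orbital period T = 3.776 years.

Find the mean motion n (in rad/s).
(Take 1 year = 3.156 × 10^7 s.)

Convert to SI: T = 3.776 years = 1.19171e+08 s.
n = 2π / T.
n = 2π / 1.19171e+08 s ≈ 5.272e-08 rad/s.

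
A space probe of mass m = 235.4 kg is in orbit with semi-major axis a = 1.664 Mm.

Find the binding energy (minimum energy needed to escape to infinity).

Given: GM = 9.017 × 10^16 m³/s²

Convert to SI: a = 1.664 Mm = 1.664e+06 m.
Total orbital energy is E = −GMm/(2a); binding energy is E_bind = −E = GMm/(2a).
E_bind = 9.017e+16 · 235.4 / (2 · 1.664e+06) J ≈ 6.378e+12 J = 6.378 TJ.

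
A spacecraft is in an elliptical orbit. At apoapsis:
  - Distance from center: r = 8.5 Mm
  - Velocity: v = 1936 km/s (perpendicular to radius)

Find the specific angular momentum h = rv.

Convert to SI: r = 8.5 Mm = 8.5e+06 m; v = 1936 km/s = 1.936e+06 m/s.
With v perpendicular to r, h = r · v.
h = 8.5e+06 · 1.936e+06 m²/s ≈ 1.646e+13 m²/s.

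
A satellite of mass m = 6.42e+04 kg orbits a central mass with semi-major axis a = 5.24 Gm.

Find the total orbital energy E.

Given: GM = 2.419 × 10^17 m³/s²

Convert to SI: a = 5.24 Gm = 5.24e+09 m.
E = −GMm / (2a).
E = −2.419e+17 · 6.42e+04 / (2 · 5.24e+09) J ≈ -1.482e+12 J = -1.482 TJ.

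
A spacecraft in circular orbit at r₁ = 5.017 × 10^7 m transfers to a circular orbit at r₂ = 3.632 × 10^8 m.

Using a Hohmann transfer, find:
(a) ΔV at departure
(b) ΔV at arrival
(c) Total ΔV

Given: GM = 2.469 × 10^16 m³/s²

Transfer semi-major axis: a_t = (r₁ + r₂)/2 = (5.017e+07 + 3.632e+08)/2 = 2.06685e+08 m.
Circular speeds: v₁ = √(GM/r₁) = 22183.9 m/s, v₂ = √(GM/r₂) = 8244.94 m/s.
Transfer speeds (vis-viva v² = GM(2/r − 1/a_t)): v₁ᵗ = 29407.4 m/s, v₂ᵗ = 4062.14 m/s.
(a) ΔV₁ = |v₁ᵗ − v₁| ≈ 7223 m/s = 7.223 km/s.
(b) ΔV₂ = |v₂ − v₂ᵗ| ≈ 4183 m/s = 4.183 km/s.
(c) ΔV_total = ΔV₁ + ΔV₂ ≈ 1.141e+04 m/s = 11.41 km/s.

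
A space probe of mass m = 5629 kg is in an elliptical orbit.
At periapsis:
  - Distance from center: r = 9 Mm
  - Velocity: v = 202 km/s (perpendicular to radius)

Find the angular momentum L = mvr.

Convert to SI: r = 9 Mm = 9e+06 m; v = 202 km/s = 202000 m/s.
Since v is perpendicular to r, L = m · v · r.
L = 5629 · 202000 · 9e+06 kg·m²/s ≈ 1.023e+16 kg·m²/s.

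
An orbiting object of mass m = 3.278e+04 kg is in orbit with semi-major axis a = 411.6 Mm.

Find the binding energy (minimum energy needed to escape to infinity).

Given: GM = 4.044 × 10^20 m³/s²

Convert to SI: a = 411.6 Mm = 4.116e+08 m.
Total orbital energy is E = −GMm/(2a); binding energy is E_bind = −E = GMm/(2a).
E_bind = 4.044e+20 · 3.278e+04 / (2 · 4.116e+08) J ≈ 1.61e+16 J = 16.1 PJ.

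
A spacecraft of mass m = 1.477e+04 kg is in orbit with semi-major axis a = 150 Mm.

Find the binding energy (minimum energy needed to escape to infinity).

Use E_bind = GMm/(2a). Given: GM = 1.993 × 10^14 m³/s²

Convert to SI: a = 150 Mm = 1.5e+08 m.
Total orbital energy is E = −GMm/(2a); binding energy is E_bind = −E = GMm/(2a).
E_bind = 1.993e+14 · 1.477e+04 / (2 · 1.5e+08) J ≈ 9.812e+09 J = 9.812 GJ.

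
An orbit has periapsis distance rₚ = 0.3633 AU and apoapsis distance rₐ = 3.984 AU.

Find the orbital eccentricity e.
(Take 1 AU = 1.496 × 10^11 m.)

Convert to SI: rₚ = 0.3633 AU = 5.43497e+10 m; rₐ = 3.984 AU = 5.96006e+11 m.
e = (rₐ − rₚ) / (rₐ + rₚ).
e = (5.96006e+11 − 5.43497e+10) / (5.96006e+11 + 5.43497e+10) = 5.41657e+11 / 6.50356e+11 ≈ 0.8329.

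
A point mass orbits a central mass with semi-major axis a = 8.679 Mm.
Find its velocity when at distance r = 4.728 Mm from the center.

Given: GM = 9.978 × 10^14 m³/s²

Convert to SI: a = 8.679 Mm = 8.679e+06 m; r = 4.728 Mm = 4.728e+06 m.
Vis-viva: v = √(GM · (2/r − 1/a)).
2/r − 1/a = 2/4.728e+06 − 1/8.679e+06 = 3.07791e-07 m⁻¹.
v = √(9.978e+14 · 3.07791e-07) m/s ≈ 1.752e+04 m/s = 17.52 km/s.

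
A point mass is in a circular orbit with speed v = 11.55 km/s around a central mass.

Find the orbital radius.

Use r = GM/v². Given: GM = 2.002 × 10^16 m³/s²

Convert to SI: v = 11.55 km/s = 11550 m/s.
For a circular orbit, v² = GM / r, so r = GM / v².
r = 2.002e+16 / (11550)² m ≈ 1.501e+08 m = 150.1 Mm.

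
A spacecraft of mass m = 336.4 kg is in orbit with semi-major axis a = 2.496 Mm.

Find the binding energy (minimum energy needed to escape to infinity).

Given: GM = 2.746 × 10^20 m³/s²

Convert to SI: a = 2.496 Mm = 2.496e+06 m.
Total orbital energy is E = −GMm/(2a); binding energy is E_bind = −E = GMm/(2a).
E_bind = 2.746e+20 · 336.4 / (2 · 2.496e+06) J ≈ 1.85e+16 J = 18.5 PJ.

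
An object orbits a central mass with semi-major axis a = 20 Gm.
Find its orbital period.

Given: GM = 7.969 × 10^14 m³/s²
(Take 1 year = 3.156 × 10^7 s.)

Convert to SI: a = 20 Gm = 2e+10 m.
Kepler's third law: T = 2π √(a³ / GM).
Substituting a = 2e+10 m and GM = 7.969e+14 m³/s²:
T = 2π √((2e+10)³ / 7.969e+14) s
T ≈ 6.295e+08 s = 19.95 years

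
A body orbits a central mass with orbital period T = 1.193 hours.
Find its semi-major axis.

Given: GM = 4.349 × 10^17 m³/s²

Convert to SI: T = 1.193 hours = 4294.8 s.
Invert Kepler's third law: a = (GM · T² / (4π²))^(1/3).
Substituting T = 4294.8 s and GM = 4.349e+17 m³/s²:
a = (4.349e+17 · (4294.8)² / (4π²))^(1/3) m
a ≈ 5.879e+07 m = 58.79 Mm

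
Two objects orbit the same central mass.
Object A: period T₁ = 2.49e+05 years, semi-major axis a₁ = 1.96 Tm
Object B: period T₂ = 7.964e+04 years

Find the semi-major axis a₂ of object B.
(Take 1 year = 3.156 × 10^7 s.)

Convert to SI: T₁ = 2.49e+05 years = 7.85844e+12 s; a₁ = 1.96 Tm = 1.96e+12 m; T₂ = 7.964e+04 years = 2.51344e+12 s.
Kepler's third law: (T₁/T₂)² = (a₁/a₂)³ ⇒ a₂ = a₁ · (T₂/T₁)^(2/3).
T₂/T₁ = 2.51344e+12 / 7.85844e+12 = 0.319839.
a₂ = 1.96e+12 · (0.319839)^(2/3) m ≈ 9.167e+11 m = 916.7 Gm.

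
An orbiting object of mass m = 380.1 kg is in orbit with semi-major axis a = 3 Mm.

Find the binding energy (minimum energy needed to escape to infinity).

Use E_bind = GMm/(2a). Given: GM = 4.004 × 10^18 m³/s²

Convert to SI: a = 3 Mm = 3e+06 m.
Total orbital energy is E = −GMm/(2a); binding energy is E_bind = −E = GMm/(2a).
E_bind = 4.004e+18 · 380.1 / (2 · 3e+06) J ≈ 2.537e+14 J = 253.7 TJ.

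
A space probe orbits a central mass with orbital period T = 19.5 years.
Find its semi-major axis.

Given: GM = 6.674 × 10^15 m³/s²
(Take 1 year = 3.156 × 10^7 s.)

Convert to SI: T = 19.5 years = 6.1542e+08 s.
Invert Kepler's third law: a = (GM · T² / (4π²))^(1/3).
Substituting T = 6.1542e+08 s and GM = 6.674e+15 m³/s²:
a = (6.674e+15 · (6.1542e+08)² / (4π²))^(1/3) m
a ≈ 4.001e+10 m = 40.01 Gm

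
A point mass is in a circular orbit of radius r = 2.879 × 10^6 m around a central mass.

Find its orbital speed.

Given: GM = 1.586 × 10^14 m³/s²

For a circular orbit, gravity supplies the centripetal force, so v = √(GM / r).
v = √(1.586e+14 / 2.879e+06) m/s ≈ 7422 m/s = 7.422 km/s.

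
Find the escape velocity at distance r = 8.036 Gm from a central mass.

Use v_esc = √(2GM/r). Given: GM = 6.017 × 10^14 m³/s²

Convert to SI: r = 8.036 Gm = 8.036e+09 m.
Escape velocity comes from setting total energy to zero: ½v² − GM/r = 0 ⇒ v_esc = √(2GM / r).
v_esc = √(2 · 6.017e+14 / 8.036e+09) m/s ≈ 387 m/s = 387 m/s.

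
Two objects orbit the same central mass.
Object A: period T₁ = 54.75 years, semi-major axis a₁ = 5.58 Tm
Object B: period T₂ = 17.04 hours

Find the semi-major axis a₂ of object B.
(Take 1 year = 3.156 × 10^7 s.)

Convert to SI: T₁ = 54.75 years = 1.72791e+09 s; a₁ = 5.58 Tm = 5.58e+12 m; T₂ = 17.04 hours = 61344 s.
Kepler's third law: (T₁/T₂)² = (a₁/a₂)³ ⇒ a₂ = a₁ · (T₂/T₁)^(2/3).
T₂/T₁ = 61344 / 1.72791e+09 = 3.55018e-05.
a₂ = 5.58e+12 · (3.55018e-05)^(2/3) m ≈ 6.027e+09 m = 6.027 Gm.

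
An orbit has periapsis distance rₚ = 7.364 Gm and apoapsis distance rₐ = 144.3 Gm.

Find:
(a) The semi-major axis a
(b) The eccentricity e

Convert to SI: rₚ = 7.364 Gm = 7.364e+09 m; rₐ = 144.3 Gm = 1.443e+11 m.
(a) a = (rₚ + rₐ) / 2 = (7.364e+09 + 1.443e+11) / 2 ≈ 7.583e+10 m = 75.83 Gm.
(b) e = (rₐ − rₚ) / (rₐ + rₚ) = (1.443e+11 − 7.364e+09) / (1.443e+11 + 7.364e+09) ≈ 0.9029.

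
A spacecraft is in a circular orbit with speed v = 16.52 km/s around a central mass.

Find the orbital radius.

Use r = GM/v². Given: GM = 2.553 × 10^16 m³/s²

Convert to SI: v = 16.52 km/s = 16520 m/s.
For a circular orbit, v² = GM / r, so r = GM / v².
r = 2.553e+16 / (16520)² m ≈ 9.355e+07 m = 93.55 Mm.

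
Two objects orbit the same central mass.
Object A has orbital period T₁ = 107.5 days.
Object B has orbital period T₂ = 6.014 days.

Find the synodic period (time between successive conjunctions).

Convert to SI: T₁ = 107.5 days = 9.288e+06 s; T₂ = 6.014 days = 519610 s.
T_syn = |T₁ · T₂ / (T₁ − T₂)|.
T_syn = |9.288e+06 · 519610 / (9.288e+06 − 519610)| s ≈ 5.504e+05 s = 6.37 days.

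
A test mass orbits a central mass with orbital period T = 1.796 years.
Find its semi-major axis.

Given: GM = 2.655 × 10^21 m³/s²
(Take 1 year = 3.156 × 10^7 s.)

Convert to SI: T = 1.796 years = 5.66818e+07 s.
Invert Kepler's third law: a = (GM · T² / (4π²))^(1/3).
Substituting T = 5.66818e+07 s and GM = 2.655e+21 m³/s²:
a = (2.655e+21 · (5.66818e+07)² / (4π²))^(1/3) m
a ≈ 6.001e+11 m = 600.1 Gm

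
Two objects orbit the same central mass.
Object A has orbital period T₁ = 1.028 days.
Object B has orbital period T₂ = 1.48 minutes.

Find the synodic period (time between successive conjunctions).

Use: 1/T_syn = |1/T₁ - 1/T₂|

Convert to SI: T₁ = 1.028 days = 88819.2 s; T₂ = 1.48 minutes = 88.8 s.
T_syn = |T₁ · T₂ / (T₁ − T₂)|.
T_syn = |88819.2 · 88.8 / (88819.2 − 88.8)| s ≈ 88.89 s = 1.481 minutes.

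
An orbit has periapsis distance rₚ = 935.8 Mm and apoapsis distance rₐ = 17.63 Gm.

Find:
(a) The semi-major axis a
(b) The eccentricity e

Convert to SI: rₚ = 935.8 Mm = 9.358e+08 m; rₐ = 17.63 Gm = 1.763e+10 m.
(a) a = (rₚ + rₐ) / 2 = (9.358e+08 + 1.763e+10) / 2 ≈ 9.283e+09 m = 9.283 Gm.
(b) e = (rₐ − rₚ) / (rₐ + rₚ) = (1.763e+10 − 9.358e+08) / (1.763e+10 + 9.358e+08) ≈ 0.8992.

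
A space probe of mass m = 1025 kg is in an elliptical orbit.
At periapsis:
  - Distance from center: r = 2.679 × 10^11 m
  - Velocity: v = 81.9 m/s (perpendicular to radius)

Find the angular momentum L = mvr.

Since v is perpendicular to r, L = m · v · r.
L = 1025 · 81.9 · 2.679e+11 kg·m²/s ≈ 2.249e+16 kg·m²/s.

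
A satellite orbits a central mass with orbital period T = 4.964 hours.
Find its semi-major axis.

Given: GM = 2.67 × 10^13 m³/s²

Convert to SI: T = 4.964 hours = 17870.4 s.
Invert Kepler's third law: a = (GM · T² / (4π²))^(1/3).
Substituting T = 17870.4 s and GM = 2.67e+13 m³/s²:
a = (2.67e+13 · (17870.4)² / (4π²))^(1/3) m
a ≈ 6e+06 m = 6 Mm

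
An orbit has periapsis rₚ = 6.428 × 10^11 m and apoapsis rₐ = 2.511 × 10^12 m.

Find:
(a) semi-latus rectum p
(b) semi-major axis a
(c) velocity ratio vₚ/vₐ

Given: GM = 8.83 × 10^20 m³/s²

(a) From a = (rₚ + rₐ)/2 = 1.5769e+12 m and e = (rₐ − rₚ)/(rₐ + rₚ) = 0.592365, p = a(1 − e²) = 1.5769e+12 · (1 − (0.592365)²) ≈ 1.024e+12 m
(b) a = (rₚ + rₐ)/2 = (6.428e+11 + 2.511e+12)/2 ≈ 1.577e+12 m
(c) Conservation of angular momentum (rₚvₚ = rₐvₐ) gives vₚ/vₐ = rₐ/rₚ = 2.511e+12/6.428e+11 ≈ 3.906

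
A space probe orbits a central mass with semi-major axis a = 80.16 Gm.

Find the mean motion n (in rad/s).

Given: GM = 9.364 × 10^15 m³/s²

Convert to SI: a = 80.16 Gm = 8.016e+10 m.
n = √(GM / a³).
n = √(9.364e+15 / (8.016e+10)³) rad/s ≈ 4.264e-09 rad/s.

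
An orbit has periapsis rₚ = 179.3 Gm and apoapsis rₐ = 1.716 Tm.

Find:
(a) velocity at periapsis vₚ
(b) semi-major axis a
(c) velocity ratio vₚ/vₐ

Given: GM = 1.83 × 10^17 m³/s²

Convert to SI: rₚ = 179.3 Gm = 1.793e+11 m; rₐ = 1.716 Tm = 1.716e+12 m.
(a) With a = (rₚ + rₐ)/2 = 9.4765e+11 m, vₚ = √(GM (2/rₚ − 1/a)) = √(1.83e+17 · (2/1.793e+11 − 1/9.4765e+11)) m/s ≈ 1359 m/s
(b) a = (rₚ + rₐ)/2 = (1.793e+11 + 1.716e+12)/2 ≈ 9.476e+11 m
(c) Conservation of angular momentum (rₚvₚ = rₐvₐ) gives vₚ/vₐ = rₐ/rₚ = 1.716e+12/1.793e+11 ≈ 9.571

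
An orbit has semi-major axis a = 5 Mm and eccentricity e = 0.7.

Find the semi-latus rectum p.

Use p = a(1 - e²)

Convert to SI: a = 5 Mm = 5e+06 m.
p = a (1 − e²).
p = 5e+06 · (1 − (0.7)²) = 5e+06 · 0.51 ≈ 2.55e+06 m = 2.55 Mm.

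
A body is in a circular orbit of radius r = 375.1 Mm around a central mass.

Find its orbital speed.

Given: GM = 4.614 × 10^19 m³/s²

Convert to SI: r = 375.1 Mm = 3.751e+08 m.
For a circular orbit, gravity supplies the centripetal force, so v = √(GM / r).
v = √(4.614e+19 / 3.751e+08) m/s ≈ 3.507e+05 m/s = 350.7 km/s.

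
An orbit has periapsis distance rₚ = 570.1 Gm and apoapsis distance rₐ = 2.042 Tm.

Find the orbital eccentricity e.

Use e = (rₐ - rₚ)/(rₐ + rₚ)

Convert to SI: rₚ = 570.1 Gm = 5.701e+11 m; rₐ = 2.042 Tm = 2.042e+12 m.
e = (rₐ − rₚ) / (rₐ + rₚ).
e = (2.042e+12 − 5.701e+11) / (2.042e+12 + 5.701e+11) = 1.4719e+12 / 2.6121e+12 ≈ 0.5635.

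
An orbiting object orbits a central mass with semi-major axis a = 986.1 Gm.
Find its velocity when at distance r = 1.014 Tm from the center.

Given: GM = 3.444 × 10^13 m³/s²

Convert to SI: a = 986.1 Gm = 9.861e+11 m; r = 1.014 Tm = 1.014e+12 m.
Vis-viva: v = √(GM · (2/r − 1/a)).
2/r − 1/a = 2/1.014e+12 − 1/9.861e+11 = 9.58291e-13 m⁻¹.
v = √(3.444e+13 · 9.58291e-13) m/s ≈ 5.745 m/s = 5.745 m/s.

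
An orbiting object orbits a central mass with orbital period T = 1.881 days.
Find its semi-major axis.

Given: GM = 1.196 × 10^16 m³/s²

Convert to SI: T = 1.881 days = 162518 s.
Invert Kepler's third law: a = (GM · T² / (4π²))^(1/3).
Substituting T = 162518 s and GM = 1.196e+16 m³/s²:
a = (1.196e+16 · (162518)² / (4π²))^(1/3) m
a ≈ 2e+08 m = 200 Mm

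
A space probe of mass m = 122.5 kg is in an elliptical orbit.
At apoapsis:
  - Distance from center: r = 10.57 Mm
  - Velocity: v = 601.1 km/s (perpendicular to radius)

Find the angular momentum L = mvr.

Convert to SI: r = 10.57 Mm = 1.057e+07 m; v = 601.1 km/s = 601100 m/s.
Since v is perpendicular to r, L = m · v · r.
L = 122.5 · 601100 · 1.057e+07 kg·m²/s ≈ 7.783e+14 kg·m²/s.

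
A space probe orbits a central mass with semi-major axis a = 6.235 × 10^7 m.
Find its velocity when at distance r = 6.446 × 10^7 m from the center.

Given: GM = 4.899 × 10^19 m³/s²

Vis-viva: v = √(GM · (2/r − 1/a)).
2/r − 1/a = 2/6.446e+07 − 1/6.235e+07 = 1.49885e-08 m⁻¹.
v = √(4.899e+19 · 1.49885e-08) m/s ≈ 8.569e+05 m/s = 856.9 km/s.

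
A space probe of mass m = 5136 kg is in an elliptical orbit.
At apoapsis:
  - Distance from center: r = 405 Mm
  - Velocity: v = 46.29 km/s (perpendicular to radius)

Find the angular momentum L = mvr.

Convert to SI: r = 405 Mm = 4.05e+08 m; v = 46.29 km/s = 46290 m/s.
Since v is perpendicular to r, L = m · v · r.
L = 5136 · 46290 · 4.05e+08 kg·m²/s ≈ 9.629e+16 kg·m²/s.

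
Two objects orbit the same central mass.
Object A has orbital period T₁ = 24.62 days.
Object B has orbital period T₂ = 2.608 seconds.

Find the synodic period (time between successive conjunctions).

Convert to SI: T₁ = 24.62 days = 2.12717e+06 s.
T_syn = |T₁ · T₂ / (T₁ − T₂)|.
T_syn = |2.12717e+06 · 2.608 / (2.12717e+06 − 2.608)| s ≈ 2.608 s = 2.608 seconds.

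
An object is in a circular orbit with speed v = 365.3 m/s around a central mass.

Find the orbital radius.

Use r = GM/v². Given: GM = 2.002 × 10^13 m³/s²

For a circular orbit, v² = GM / r, so r = GM / v².
r = 2.002e+13 / (365.3)² m ≈ 1.5e+08 m = 150 Mm.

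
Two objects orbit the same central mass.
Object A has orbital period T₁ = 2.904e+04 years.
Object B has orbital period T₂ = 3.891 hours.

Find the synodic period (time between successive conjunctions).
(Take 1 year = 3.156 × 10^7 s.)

Convert to SI: T₁ = 2.904e+04 years = 9.16502e+11 s; T₂ = 3.891 hours = 14007.6 s.
T_syn = |T₁ · T₂ / (T₁ − T₂)|.
T_syn = |9.16502e+11 · 14007.6 / (9.16502e+11 − 14007.6)| s ≈ 1.401e+04 s = 3.891 hours.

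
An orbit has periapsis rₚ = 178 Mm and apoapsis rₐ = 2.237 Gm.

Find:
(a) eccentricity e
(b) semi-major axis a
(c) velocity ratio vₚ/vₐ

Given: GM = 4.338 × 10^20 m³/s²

Convert to SI: rₚ = 178 Mm = 1.78e+08 m; rₐ = 2.237 Gm = 2.237e+09 m.
(a) e = (rₐ − rₚ)/(rₐ + rₚ) = (2.237e+09 − 1.78e+08)/(2.237e+09 + 1.78e+08) ≈ 0.8526
(b) a = (rₚ + rₐ)/2 = (1.78e+08 + 2.237e+09)/2 ≈ 1.208e+09 m
(c) Conservation of angular momentum (rₚvₚ = rₐvₐ) gives vₚ/vₐ = rₐ/rₚ = 2.237e+09/1.78e+08 ≈ 12.57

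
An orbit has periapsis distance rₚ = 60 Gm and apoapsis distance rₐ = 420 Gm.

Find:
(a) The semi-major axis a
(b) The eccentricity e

Convert to SI: rₚ = 60 Gm = 6e+10 m; rₐ = 420 Gm = 4.2e+11 m.
(a) a = (rₚ + rₐ) / 2 = (6e+10 + 4.2e+11) / 2 ≈ 2.4e+11 m = 240 Gm.
(b) e = (rₐ − rₚ) / (rₐ + rₚ) = (4.2e+11 − 6e+10) / (4.2e+11 + 6e+10) ≈ 0.75.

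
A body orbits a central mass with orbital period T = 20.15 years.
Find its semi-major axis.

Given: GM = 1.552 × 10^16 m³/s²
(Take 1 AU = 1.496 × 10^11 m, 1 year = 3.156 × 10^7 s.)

Convert to SI: T = 20.15 years = 6.35934e+08 s.
Invert Kepler's third law: a = (GM · T² / (4π²))^(1/3).
Substituting T = 6.35934e+08 s and GM = 1.552e+16 m³/s²:
a = (1.552e+16 · (6.35934e+08)² / (4π²))^(1/3) m
a ≈ 5.417e+10 m = 0.3621 AU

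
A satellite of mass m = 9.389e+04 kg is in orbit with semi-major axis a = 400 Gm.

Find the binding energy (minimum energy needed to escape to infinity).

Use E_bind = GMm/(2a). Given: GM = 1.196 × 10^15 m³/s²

Convert to SI: a = 400 Gm = 4e+11 m.
Total orbital energy is E = −GMm/(2a); binding energy is E_bind = −E = GMm/(2a).
E_bind = 1.196e+15 · 9.389e+04 / (2 · 4e+11) J ≈ 1.404e+08 J = 140.4 MJ.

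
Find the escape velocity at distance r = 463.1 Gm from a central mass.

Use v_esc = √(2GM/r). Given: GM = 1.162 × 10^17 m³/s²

Convert to SI: r = 463.1 Gm = 4.631e+11 m.
Escape velocity comes from setting total energy to zero: ½v² − GM/r = 0 ⇒ v_esc = √(2GM / r).
v_esc = √(2 · 1.162e+17 / 4.631e+11) m/s ≈ 708.4 m/s = 708.4 m/s.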